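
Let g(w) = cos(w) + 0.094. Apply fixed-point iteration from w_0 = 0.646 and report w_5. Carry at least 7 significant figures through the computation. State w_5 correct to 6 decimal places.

w_1 = g(0.646000) = 0.892498
w_2 = g(0.892498) = 0.721469
w_3 = g(0.721469) = 0.844836
w_4 = g(0.844836) = 0.757854
w_5 = g(0.757854) = 0.820313

0.820313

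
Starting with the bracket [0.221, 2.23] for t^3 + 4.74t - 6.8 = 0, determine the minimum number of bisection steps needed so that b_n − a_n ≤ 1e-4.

Initial width b − a = 2.23 − 0.221 = 2.009000.
After n steps the width is (b−a)/2^n; need (b−a)/2^n ≤ 1e-4.
So n ≥ log₂(2.009000/1e-4) = log₂(20090.0000) ≈ 14.2942.
Hence n = 15.

15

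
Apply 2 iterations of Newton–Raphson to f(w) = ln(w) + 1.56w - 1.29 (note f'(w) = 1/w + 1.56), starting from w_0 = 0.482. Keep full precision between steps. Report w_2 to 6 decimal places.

Newton update: w ← w − f(w)/f'(w).
w_0 = 0.482000: f = -1.267891, f' = 3.634689 → w_1 = 0.482000 - (-1.267891)/(3.634689) = 0.830831
w_1 = 0.830831: f = -0.179233, f' = 2.763615 → w_2 = 0.830831 - (-0.179233)/(2.763615) = 0.895685

0.895685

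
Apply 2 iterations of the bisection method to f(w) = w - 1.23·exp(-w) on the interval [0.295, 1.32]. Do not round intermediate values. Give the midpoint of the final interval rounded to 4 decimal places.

0.6794

f(0.295000) = -0.620774, f(1.320000) = 0.991424 (opposite signs)
step 1: m = 0.807500, f(m) = 0.258955 > 0 → root in [0.295000, 0.807500]
step 2: m = 0.551250, f(m) = -0.157512 < 0 → root in [0.551250, 0.807500]
Midpoint of [0.551250, 0.807500] = 0.679375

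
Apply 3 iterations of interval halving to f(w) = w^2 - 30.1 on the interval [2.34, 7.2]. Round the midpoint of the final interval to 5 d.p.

5.68125

f(2.340000) = -24.624400, f(7.200000) = 21.740000 (opposite signs)
step 1: m = 4.770000, f(m) = -7.347100 < 0 → root in [4.770000, 7.200000]
step 2: m = 5.985000, f(m) = 5.720225 > 0 → root in [4.770000, 5.985000]
step 3: m = 5.377500, f(m) = -1.182494 < 0 → root in [5.377500, 5.985000]
Midpoint of [5.377500, 5.985000] = 5.681250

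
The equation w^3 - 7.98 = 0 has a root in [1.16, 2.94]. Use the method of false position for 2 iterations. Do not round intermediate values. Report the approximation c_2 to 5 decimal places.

1.86053

f(1.160000) = -6.419104, f(2.940000) = 17.432184
step 1: c = 1.639052, f(c) = -3.576702 < 0 → new bracket [1.639052, 2.940000]
step 2: c = 1.860535, f(c) = -1.539595 < 0 → new bracket [1.860535, 2.940000]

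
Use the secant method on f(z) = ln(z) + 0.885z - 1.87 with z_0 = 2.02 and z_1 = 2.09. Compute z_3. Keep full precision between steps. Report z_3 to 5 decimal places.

1.59069

f(z_0) = 0.620798, f(z_1) = 0.716814
z_2 = 2.090000 - (0.716814)·(2.090000 - 2.020000)/(0.716814 - (0.620798)) = 1.567413; f(z_2) = -0.033413
z_3 = 1.567413 - (-0.033413)·(1.567413 - 2.090000)/(-0.033413 - (0.716814)) = 1.590688; f(z_3) = 0.001925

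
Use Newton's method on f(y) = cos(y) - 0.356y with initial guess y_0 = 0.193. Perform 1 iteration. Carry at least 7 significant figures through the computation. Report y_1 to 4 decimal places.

f'(y) = -sin(y) - 0.356
y_0 = 0.193000: f = 0.912725, f' = -0.547804 → y_1 = 0.193000 - (0.912725)/(-0.547804) = 1.859153

1.8592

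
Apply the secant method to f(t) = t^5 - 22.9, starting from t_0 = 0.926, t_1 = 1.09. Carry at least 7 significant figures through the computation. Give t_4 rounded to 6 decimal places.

1.136745

f(t_0) = -22.219145, f(t_1) = -21.361376
t_2 = 1.090000 - (-21.361376)·(1.090000 - 0.926000)/(-21.361376 - (-22.219145)) = 5.174162; f(t_2) = 3685.616590
t_3 = 5.174162 - (3685.616590)·(5.174162 - 1.090000)/(3685.616590 - (-21.361376)) = 1.113535; f(t_3) = -21.187939
t_4 = 1.113535 - (-21.187939)·(1.113535 - 5.174162)/(-21.187939 - (3685.616590)) = 1.136745; f(t_4) = -21.001914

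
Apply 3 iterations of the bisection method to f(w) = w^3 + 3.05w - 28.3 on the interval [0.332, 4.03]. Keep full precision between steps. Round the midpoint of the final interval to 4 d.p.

f(0.332000) = -27.250806, f(4.030000) = 49.442327 (opposite signs)
step 1: m = 2.181000, f(m) = -11.273454 < 0 → root in [2.181000, 4.030000]
step 2: m = 3.105500, f(m) = 11.121621 > 0 → root in [2.181000, 3.105500]
step 3: m = 2.643250, f(m) = -1.770306 < 0 → root in [2.643250, 3.105500]
Midpoint of [2.643250, 3.105500] = 2.874375

2.8744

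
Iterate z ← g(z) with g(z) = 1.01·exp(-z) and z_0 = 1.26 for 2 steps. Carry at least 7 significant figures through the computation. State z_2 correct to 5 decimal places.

0.75840

z_1 = g(1.260000) = 0.286491
z_2 = g(0.286491) = 0.758403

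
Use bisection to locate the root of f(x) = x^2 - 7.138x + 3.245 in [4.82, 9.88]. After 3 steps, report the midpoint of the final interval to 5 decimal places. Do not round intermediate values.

f(4.820000) = -7.927760, f(9.880000) = 30.335960 (opposite signs)
step 1: m = 7.350000, f(m) = 4.803200 > 0 → root in [4.820000, 7.350000]
step 2: m = 6.085000, f(m) = -3.162505 < 0 → root in [6.085000, 7.350000]
step 3: m = 6.717500, f(m) = 0.420291 > 0 → root in [6.085000, 6.717500]
Midpoint of [6.085000, 6.717500] = 6.401250

6.40125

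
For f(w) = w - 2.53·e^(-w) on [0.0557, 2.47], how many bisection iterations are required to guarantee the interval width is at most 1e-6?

22

Initial width b − a = 2.47 − 0.0557 = 2.414300.
After n steps the width is (b−a)/2^n; need (b−a)/2^n ≤ 1e-6.
So n ≥ log₂(2.414300/1e-6) = log₂(2414300.0000) ≈ 21.2032.
Hence n = 22.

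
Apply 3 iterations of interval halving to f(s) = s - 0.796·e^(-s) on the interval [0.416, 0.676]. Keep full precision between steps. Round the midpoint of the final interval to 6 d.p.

f(0.416000) = -0.109105, f(0.676000) = 0.271117 (opposite signs)
step 1: m = 0.546000, f(m) = 0.084907 > 0 → root in [0.416000, 0.546000]
step 2: m = 0.481000, f(m) = -0.011059 < 0 → root in [0.481000, 0.546000]
step 3: m = 0.513500, f(m) = 0.037176 > 0 → root in [0.481000, 0.513500]
Midpoint of [0.481000, 0.513500] = 0.497250

0.497250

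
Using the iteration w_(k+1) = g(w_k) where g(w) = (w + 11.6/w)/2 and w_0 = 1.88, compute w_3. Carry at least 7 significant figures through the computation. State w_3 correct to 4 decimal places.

3.4062

w_1 = g(1.880000) = 4.025106
w_2 = g(4.025106) = 3.453509
w_3 = g(3.453509) = 3.406206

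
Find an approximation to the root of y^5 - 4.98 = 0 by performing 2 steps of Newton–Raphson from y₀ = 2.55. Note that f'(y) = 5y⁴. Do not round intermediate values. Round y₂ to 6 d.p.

1.705773

y_0 = 2.550000: f = 102.840391, f' = 211.412531 → y_1 = 2.550000 - (102.840391)/(211.412531) = 2.063556
y_1 = 2.063556: f = 32.438048, f' = 90.664007 → y_2 = 2.063556 - (32.438048)/(90.664007) = 1.705773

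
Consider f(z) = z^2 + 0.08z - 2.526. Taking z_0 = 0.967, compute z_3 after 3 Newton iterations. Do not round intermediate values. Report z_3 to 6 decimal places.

1.549863

f'(z) = 2z + 0.08
z_0 = 0.967000: f = -1.513551, f' = 2.014000 → z_1 = 0.967000 - (-1.513551)/(2.014000) = 1.718515
z_1 = 1.718515: f = 0.564775, f' = 3.517030 → z_2 = 1.718515 - (0.564775)/(3.517030) = 1.557932
z_2 = 1.557932: f = 0.025787, f' = 3.195864 → z_3 = 1.557932 - (0.025787)/(3.195864) = 1.549863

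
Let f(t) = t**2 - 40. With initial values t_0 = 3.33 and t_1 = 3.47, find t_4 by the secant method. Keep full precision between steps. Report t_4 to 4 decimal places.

f(t_0) = -28.911100, f(t_1) = -27.959100
t_2 = 3.470000 - (-27.959100)·(3.470000 - 3.330000)/(-27.959100 - (-28.911100)) = 7.581632; f(t_2) = 17.481149
t_3 = 7.581632 - (17.481149)·(7.581632 - 3.470000)/(17.481149 - (-27.959100)) = 5.999862; f(t_3) = -4.001661
t_4 = 5.999862 - (-4.001661)·(5.999862 - 7.581632)/(-4.001661 - (17.481149)) = 6.294502; f(t_4) = -0.379241

6.2945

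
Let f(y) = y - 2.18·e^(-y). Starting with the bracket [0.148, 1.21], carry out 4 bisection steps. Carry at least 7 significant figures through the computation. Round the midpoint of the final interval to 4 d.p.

0.9113

f(0.148000) = -1.732100, f(1.210000) = 0.559930 (opposite signs)
step 1: m = 0.679000, f(m) = -0.426530 < 0 → root in [0.679000, 1.210000]
step 2: m = 0.944500, f(m) = 0.096755 > 0 → root in [0.679000, 0.944500]
step 3: m = 0.811750, f(m) = -0.156345 < 0 → root in [0.811750, 0.944500]
step 4: m = 0.878125, f(m) = -0.027799 < 0 → root in [0.878125, 0.944500]
Midpoint of [0.878125, 0.944500] = 0.911312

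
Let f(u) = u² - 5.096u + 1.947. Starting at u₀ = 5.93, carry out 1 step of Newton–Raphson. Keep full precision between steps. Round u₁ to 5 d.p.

4.91098

f'(u) = 2u - 5.096
u_0 = 5.930000: f = 6.892620, f' = 6.764000 → u_1 = 5.930000 - (6.892620)/(6.764000) = 4.910985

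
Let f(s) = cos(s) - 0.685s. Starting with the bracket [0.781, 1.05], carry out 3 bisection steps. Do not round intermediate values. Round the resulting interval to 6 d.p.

[0.881875, 0.915500]

f(0.781000) = 0.175225, f(1.050000) = -0.221679 (opposite signs)
step 1: m = 0.915500, f(m) = -0.017723 < 0 → root in [0.781000, 0.915500]
step 2: m = 0.848250, f(m) = 0.080246 > 0 → root in [0.848250, 0.915500]
step 3: m = 0.881875, f(m) = 0.031621 > 0 → root in [0.881875, 0.915500]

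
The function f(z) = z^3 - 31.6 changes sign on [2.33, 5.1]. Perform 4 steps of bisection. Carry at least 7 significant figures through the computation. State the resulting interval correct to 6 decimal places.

f(2.330000) = -18.950663, f(5.100000) = 101.051000 (opposite signs)
step 1: m = 3.715000, f(m) = 19.671551 > 0 → root in [2.330000, 3.715000]
step 2: m = 3.022500, f(m) = -3.987932 < 0 → root in [3.022500, 3.715000]
step 3: m = 3.368750, f(m) = 6.630180 > 0 → root in [3.022500, 3.368750]
step 4: m = 3.195625, f(m) = 1.033784 > 0 → root in [3.022500, 3.195625]

[3.022500, 3.195625]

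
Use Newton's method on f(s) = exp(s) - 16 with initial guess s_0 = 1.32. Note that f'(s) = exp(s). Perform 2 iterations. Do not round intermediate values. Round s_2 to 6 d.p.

Newton update: s ← s − f(s)/f'(s).
s_0 = 1.320000: f = -12.256579, f' = 3.743421 → s_1 = 1.320000 - (-12.256579)/(3.743421) = 4.594165
s_1 = 4.594165: f = 82.905498, f' = 98.905498 → s_2 = 4.594165 - (82.905498)/(98.905498) = 3.755935

3.755935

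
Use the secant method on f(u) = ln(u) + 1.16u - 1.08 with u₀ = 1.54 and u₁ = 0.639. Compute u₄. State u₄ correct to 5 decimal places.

0.96324

f(u_0) = 1.138182, f(u_1) = -0.786611
u_2 = 0.639000 - (-0.786611)·(0.639000 - 1.540000)/(-0.786611 - (1.138182)) = 1.007214; f(u_2) = 0.095557
u_3 = 1.007214 - (0.095557)·(1.007214 - 0.639000)/(0.095557 - (-0.786611)) = 0.967329; f(u_3) = 0.008885
u_4 = 0.967329 - (0.008885)·(0.967329 - 1.007214)/(0.008885 - (0.095557)) = 0.963240; f(u_4) = -0.000094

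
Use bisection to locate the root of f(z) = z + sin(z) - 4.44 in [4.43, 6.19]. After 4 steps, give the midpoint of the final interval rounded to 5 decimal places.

5.25500

f(4.430000) = -0.970392, f(6.190000) = 1.656949 (opposite signs)
step 1: m = 5.310000, f(m) = 0.043318 > 0 → root in [4.430000, 5.310000]
step 2: m = 4.870000, f(m) = -0.557605 < 0 → root in [4.870000, 5.310000]
step 3: m = 5.090000, f(m) = -0.279548 < 0 → root in [5.090000, 5.310000]
step 4: m = 5.200000, f(m) = -0.123455 < 0 → root in [5.200000, 5.310000]
Midpoint of [5.200000, 5.310000] = 5.255000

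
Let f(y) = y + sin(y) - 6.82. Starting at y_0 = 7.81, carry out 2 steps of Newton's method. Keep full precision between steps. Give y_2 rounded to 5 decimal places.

6.57067

f'(y) = 1 + cos(y)
y_0 = 7.810000: f = 1.989033, f' = 1.043967 → y_1 = 7.810000 - (1.989033)/(1.043967) = 5.904737
y_1 = 5.904737: f = -1.284743, f' = 1.929239 → y_2 = 5.904737 - (-1.284743)/(1.929239) = 6.570669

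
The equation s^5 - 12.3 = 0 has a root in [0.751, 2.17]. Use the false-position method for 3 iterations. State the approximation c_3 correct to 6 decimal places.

f(0.751000) = -12.061109, f(2.170000) = 35.817014
step 1: c = 1.108464, f(c) = -10.626567 < 0 → new bracket [1.108464, 2.170000]
step 2: c = 1.351350, f(c) = -7.793504 < 0 → new bracket [1.351350, 2.170000]
step 3: c = 1.497648, f(c) = -4.765590 < 0 → new bracket [1.497648, 2.170000]

1.497648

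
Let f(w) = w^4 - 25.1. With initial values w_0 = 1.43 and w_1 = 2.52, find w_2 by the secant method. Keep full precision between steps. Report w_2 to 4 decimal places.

Secant update: w_(k+1) = w_k − f(w_k)·(w_k − w_(k-1))/(f(w_k) − f(w_(k-1))).
f(w_0) = -20.918384, f(w_1) = 15.227580
w_2 = 2.520000 - (15.227580)·(2.520000 - 1.430000)/(15.227580 - (-20.918384)) = 2.060805; f(w_2) = -7.063710

2.0608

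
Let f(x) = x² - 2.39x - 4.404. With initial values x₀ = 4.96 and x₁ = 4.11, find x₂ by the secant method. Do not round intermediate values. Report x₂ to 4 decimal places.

3.7110

Secant update: x_(k+1) = x_k − f(x_k)·(x_k − x_(k-1))/(f(x_k) − f(x_(k-1))).
f(x_0) = 8.343200, f(x_1) = 2.665200
x_2 = 4.110000 - (2.665200)·(4.110000 - 4.960000)/(2.665200 - (8.343200)) = 3.711018; f(x_2) = 0.498321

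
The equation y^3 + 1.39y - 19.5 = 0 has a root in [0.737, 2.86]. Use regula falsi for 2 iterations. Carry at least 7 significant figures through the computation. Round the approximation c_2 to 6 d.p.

False-position update: c = (a·f(b) − b·f(a))/(f(b) − f(a)); replace the endpoint whose sign matches f(c).
f(0.737000) = -18.075254, f(2.860000) = 7.869056
step 1: c = 2.216082, f(c) = -5.536423 < 0 → new bracket [2.216082, 2.860000]
step 2: c = 2.482018, f(c) = -0.759733 < 0 → new bracket [2.482018, 2.860000]

2.482018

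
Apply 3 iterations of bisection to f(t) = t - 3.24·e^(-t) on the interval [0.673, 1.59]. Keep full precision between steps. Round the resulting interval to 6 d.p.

f(0.673000) = -0.979969, f(1.590000) = 0.929281 (opposite signs)
step 1: m = 1.131500, f(m) = 0.086441 > 0 → root in [0.673000, 1.131500]
step 2: m = 0.902250, f(m) = -0.412075 < 0 → root in [0.902250, 1.131500]
step 3: m = 1.016875, f(m) = -0.155109 < 0 → root in [1.016875, 1.131500]

[1.016875, 1.131500]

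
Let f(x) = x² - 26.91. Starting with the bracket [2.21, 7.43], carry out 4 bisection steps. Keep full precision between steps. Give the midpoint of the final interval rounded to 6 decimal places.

f(2.210000) = -22.025900, f(7.430000) = 28.294900 (opposite signs)
step 1: m = 4.820000, f(m) = -3.677600 < 0 → root in [4.820000, 7.430000]
step 2: m = 6.125000, f(m) = 10.605625 > 0 → root in [4.820000, 6.125000]
step 3: m = 5.472500, f(m) = 3.038256 > 0 → root in [4.820000, 5.472500]
step 4: m = 5.146250, f(m) = -0.426111 < 0 → root in [5.146250, 5.472500]
Midpoint of [5.146250, 5.472500] = 5.309375

5.309375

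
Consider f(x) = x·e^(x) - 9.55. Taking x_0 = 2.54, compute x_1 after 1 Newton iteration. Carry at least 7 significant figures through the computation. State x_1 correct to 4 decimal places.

f'(x) = (x + 1)·e^(x)
x_0 = 2.540000: f = 22.656364, f' = 44.886035 → x_1 = 2.540000 - (22.656364)/(44.886035) = 2.035247

2.0352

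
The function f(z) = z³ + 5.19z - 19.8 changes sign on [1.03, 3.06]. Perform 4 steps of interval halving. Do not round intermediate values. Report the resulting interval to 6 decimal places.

f(1.030000) = -13.361573, f(3.060000) = 24.734016 (opposite signs)
step 1: m = 2.045000, f(m) = -0.634209 < 0 → root in [2.045000, 3.060000]
step 2: m = 2.552500, f(m) = 10.077667 > 0 → root in [2.045000, 2.552500]
step 3: m = 2.298750, f(m) = 4.277686 > 0 → root in [2.045000, 2.298750]
step 4: m = 2.171875, f(m) = 1.716855 > 0 → root in [2.045000, 2.171875]

[2.045000, 2.171875]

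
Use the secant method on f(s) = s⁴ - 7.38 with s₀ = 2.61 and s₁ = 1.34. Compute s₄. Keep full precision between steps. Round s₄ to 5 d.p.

1.63591

Secant update: s_(k+1) = s_k − f(s_k)·(s_k − s_(k-1))/(f(s_k) − f(s_(k-1))).
f(s_0) = 39.024706, f(s_1) = -4.155821
s_2 = 1.340000 - (-4.155821)·(1.340000 - 2.610000)/(-4.155821 - (39.024706)) = 1.462229; f(s_2) = -2.808476
s_3 = 1.462229 - (-2.808476)·(1.462229 - 1.340000)/(-2.808476 - (-4.155821)) = 1.717008; f(s_3) = 1.311392
s_4 = 1.717008 - (1.311392)·(1.717008 - 1.462229)/(1.311392 - (-2.808476)) = 1.635909; f(s_4) = -0.217956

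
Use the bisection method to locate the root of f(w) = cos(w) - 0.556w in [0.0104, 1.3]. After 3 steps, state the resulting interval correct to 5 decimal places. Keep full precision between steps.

[0.97760, 1.13880]

f(0.010400) = 0.994164, f(1.300000) = -0.455301 (opposite signs)
step 1: m = 0.655200, f(m) = 0.428635 > 0 → root in [0.655200, 1.300000]
step 2: m = 0.977600, f(m) = 0.015469 > 0 → root in [0.977600, 1.300000]
step 3: m = 1.138800, f(m) = -0.214488 < 0 → root in [0.977600, 1.138800]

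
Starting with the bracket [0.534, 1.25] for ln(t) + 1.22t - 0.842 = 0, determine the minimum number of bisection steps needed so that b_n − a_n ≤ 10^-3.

10

Initial width b − a = 1.25 − 0.534 = 0.716000.
After n steps the width is (b−a)/2^n; need (b−a)/2^n ≤ 10^-3.
So n ≥ log₂(0.716000/10^-3) = log₂(716.0000) ≈ 9.4838.
Hence n = 10.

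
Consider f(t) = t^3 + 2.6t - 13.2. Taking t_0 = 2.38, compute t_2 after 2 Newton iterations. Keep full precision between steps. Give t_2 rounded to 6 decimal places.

Newton update: t ← t − f(t)/f'(t).
f'(t) = 3t^2 + 2.6
t_0 = 2.380000: f = 6.469272, f' = 19.593200 → t_1 = 2.380000 - (6.469272)/(19.593200) = 2.049821
t_1 = 2.049821: f = 0.742396, f' = 15.205293 → t_2 = 2.049821 - (0.742396)/(15.205293) = 2.000996

2.000996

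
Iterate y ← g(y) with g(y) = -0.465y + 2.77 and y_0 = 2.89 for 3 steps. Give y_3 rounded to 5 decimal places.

y_1 = g(2.890000) = 1.426150
y_2 = g(1.426150) = 2.106840
y_3 = g(2.106840) = 1.790319

1.79032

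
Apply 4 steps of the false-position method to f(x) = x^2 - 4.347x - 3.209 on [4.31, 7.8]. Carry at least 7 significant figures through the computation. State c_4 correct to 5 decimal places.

False-position update: c = (a·f(b) − b·f(a))/(f(b) − f(a)); replace the endpoint whose sign matches f(c).
f(4.310000) = -3.368470, f(7.800000) = 23.724400
step 1: c = 4.743913, f(c) = -1.326077 < 0 → new bracket [4.743913, 7.800000]
step 2: c = 4.905691, f(c) = -0.468234 < 0 → new bracket [4.905691, 7.800000]
step 3: c = 4.961709, f(c) = -0.158994 < 0 → new bracket [4.961709, 7.800000]
step 4: c = 4.980604, f(c) = -0.053272 < 0 → new bracket [4.980604, 7.800000]

4.98060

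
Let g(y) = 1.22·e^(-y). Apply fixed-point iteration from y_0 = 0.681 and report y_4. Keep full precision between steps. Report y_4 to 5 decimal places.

0.64857

y_1 = g(0.681000) = 0.617455
y_2 = g(0.617455) = 0.657965
y_3 = g(0.657965) = 0.631843
y_4 = g(0.631843) = 0.648565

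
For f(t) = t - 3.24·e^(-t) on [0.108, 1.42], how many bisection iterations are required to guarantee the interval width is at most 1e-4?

Initial width b − a = 1.42 − 0.108 = 1.312000.
After n steps the width is (b−a)/2^n; need (b−a)/2^n ≤ 1e-4.
So n ≥ log₂(1.312000/1e-4) = log₂(13120.0000) ≈ 13.6795.
Hence n = 14.

14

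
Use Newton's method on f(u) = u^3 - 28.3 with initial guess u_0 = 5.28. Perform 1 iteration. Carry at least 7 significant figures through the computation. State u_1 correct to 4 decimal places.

f'(u) = 3u^2
u_0 = 5.280000: f = 118.897952, f' = 83.635200 → u_1 = 5.280000 - (118.897952)/(83.635200) = 3.858374

3.8584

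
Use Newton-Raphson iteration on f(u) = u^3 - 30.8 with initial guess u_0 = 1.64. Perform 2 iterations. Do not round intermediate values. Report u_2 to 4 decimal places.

Newton update: u ← u − f(u)/f'(u).
f'(u) = 3u^2
u_0 = 1.640000: f = -26.389056, f' = 8.068800 → u_1 = 1.640000 - (-26.389056)/(8.068800) = 4.910506
u_1 = 4.910506: f = 87.607346, f' = 72.339197 → u_2 = 4.910506 - (87.607346)/(72.339197) = 3.699442

3.6994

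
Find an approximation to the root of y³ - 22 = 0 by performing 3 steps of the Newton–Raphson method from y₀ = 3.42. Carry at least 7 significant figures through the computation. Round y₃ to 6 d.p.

2.802044

Newton update: y ← y − f(y)/f'(y).
f'(y) = 3y²
y_0 = 3.420000: f = 18.001688, f' = 35.089200 → y_1 = 3.420000 - (18.001688)/(35.089200) = 2.906974
y_1 = 2.906974: f = 2.565366, f' = 25.351486 → y_2 = 2.906974 - (2.565366)/(25.351486) = 2.805782
y_2 = 2.805782: f = 0.088264, f' = 23.617231 → y_3 = 2.805782 - (0.088264)/(23.617231) = 2.802044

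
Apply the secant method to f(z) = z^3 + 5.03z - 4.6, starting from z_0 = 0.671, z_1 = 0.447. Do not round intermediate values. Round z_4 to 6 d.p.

0.809169

Secant update: z_(k+1) = z_k − f(z_k)·(z_k − z_(k-1))/(f(z_k) − f(z_(k-1))).
f(z_0) = -0.922758, f(z_1) = -2.262275
z_2 = 0.447000 - (-2.262275)·(0.447000 - 0.671000)/(-2.262275 - (-0.922758)) = 0.825308; f(z_2) = 0.113442
z_3 = 0.825308 - (0.113442)·(0.825308 - 0.447000)/(0.113442 - (-2.262275)) = 0.807243; f(z_3) = -0.013533
z_4 = 0.807243 - (-0.013533)·(0.807243 - 0.825308)/(-0.013533 - (0.113442)) = 0.809169; f(z_4) = -0.000076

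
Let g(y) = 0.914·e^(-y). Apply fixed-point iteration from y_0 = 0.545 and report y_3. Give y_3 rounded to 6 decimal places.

0.533699

y_1 = g(0.545000) = 0.529975
y_2 = g(0.529975) = 0.537998
y_3 = g(0.537998) = 0.533699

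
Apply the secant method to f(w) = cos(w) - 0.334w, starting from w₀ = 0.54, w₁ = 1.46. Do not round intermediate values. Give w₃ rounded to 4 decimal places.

1.1682

f(w_0) = 0.677349, f(w_1) = -0.377070
w_2 = 1.460000 - (-0.377070)·(1.460000 - 0.540000)/(-0.377070 - (0.677349)) = 1.130999; f(w_2) = 0.048002
w_3 = 1.130999 - (0.048002)·(1.130999 - 1.460000)/(0.048002 - (-0.377070)) = 1.168152; f(w_3) = 0.001689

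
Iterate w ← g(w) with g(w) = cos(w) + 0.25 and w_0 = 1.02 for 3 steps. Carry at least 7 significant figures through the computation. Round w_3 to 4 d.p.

w_1 = g(1.020000) = 0.773366
w_2 = g(0.773366) = 0.965563
w_3 = g(0.965563) = 0.818954

0.8190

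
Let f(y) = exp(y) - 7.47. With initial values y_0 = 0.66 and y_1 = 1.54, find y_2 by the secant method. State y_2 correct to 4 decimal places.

2.4444

Secant update: y_(k+1) = y_k − f(y_k)·(y_k − y_(k-1))/(f(y_k) − f(y_(k-1))).
f(y_0) = -5.535208, f(y_1) = -2.805410
y_2 = 1.540000 - (-2.805410)·(1.540000 - 0.660000)/(-2.805410 - (-5.535208)) = 2.444375; f(y_2) = 4.053343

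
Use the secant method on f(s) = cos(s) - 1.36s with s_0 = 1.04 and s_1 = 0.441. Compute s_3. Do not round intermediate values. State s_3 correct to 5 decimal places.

Secant update: s_(k+1) = s_k − f(s_k)·(s_k − s_(k-1))/(f(s_k) − f(s_(k-1))).
f(s_0) = -0.908180, f(s_1) = 0.304565
s_2 = 0.441000 - (0.304565)·(0.441000 - 1.040000)/(0.304565 - (-0.908180)) = 0.591431; f(s_2) = 0.025797
s_3 = 0.591431 - (0.025797)·(0.591431 - 0.441000)/(0.025797 - (0.304565)) = 0.605352; f(s_3) = -0.000977

0.60535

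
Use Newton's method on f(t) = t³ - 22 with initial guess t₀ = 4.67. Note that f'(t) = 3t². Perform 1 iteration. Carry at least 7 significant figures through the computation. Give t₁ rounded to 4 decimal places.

t_0 = 4.670000: f = 79.847563, f' = 65.426700 → t_1 = 4.670000 - (79.847563)/(65.426700) = 3.449587

3.4496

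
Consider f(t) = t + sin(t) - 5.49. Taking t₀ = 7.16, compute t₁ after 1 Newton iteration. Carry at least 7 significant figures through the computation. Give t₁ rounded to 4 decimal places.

5.6726

f'(t) = 1 + cos(t)
t_0 = 7.160000: f = 2.438705, f' = 1.639603 → t_1 = 7.160000 - (2.438705)/(1.639603) = 5.672624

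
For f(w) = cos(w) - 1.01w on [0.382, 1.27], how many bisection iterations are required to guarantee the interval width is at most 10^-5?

17

Initial width b − a = 1.27 − 0.382 = 0.888000.
After n steps the width is (b−a)/2^n; need (b−a)/2^n ≤ 10^-5.
So n ≥ log₂(0.888000/10^-5) = log₂(88800.0000) ≈ 16.4383.
Hence n = 17.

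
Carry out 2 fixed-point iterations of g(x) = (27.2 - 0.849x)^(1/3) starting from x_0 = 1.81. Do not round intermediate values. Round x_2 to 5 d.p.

x_1 = g(1.810000) = 2.949653
x_2 = g(2.949653) = 2.912107

2.91211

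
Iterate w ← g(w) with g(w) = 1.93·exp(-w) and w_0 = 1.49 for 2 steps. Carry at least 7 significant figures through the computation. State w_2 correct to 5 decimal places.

w_1 = g(1.490000) = 0.434969
w_2 = g(0.434969) = 1.249259

1.24926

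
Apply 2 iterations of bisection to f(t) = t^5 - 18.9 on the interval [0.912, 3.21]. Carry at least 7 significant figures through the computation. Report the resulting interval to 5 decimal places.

[1.48650, 2.06100]

f(0.912000) = -18.269080, f(3.210000) = 321.920071 (opposite signs)
step 1: m = 2.061000, f(m) = 18.286899 > 0 → root in [0.912000, 2.061000]
step 2: m = 1.486500, f(m) = -11.641873 < 0 → root in [1.486500, 2.061000]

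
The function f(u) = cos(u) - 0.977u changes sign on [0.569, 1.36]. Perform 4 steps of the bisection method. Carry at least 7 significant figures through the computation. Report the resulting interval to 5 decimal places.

f(0.569000) = 0.286527, f(1.360000) = -1.119481 (opposite signs)
step 1: m = 0.964500, f(m) = -0.372489 < 0 → root in [0.569000, 0.964500]
step 2: m = 0.766750, f(m) = -0.028945 < 0 → root in [0.569000, 0.766750]
step 3: m = 0.667875, f(m) = 0.132626 > 0 → root in [0.667875, 0.766750]
step 4: m = 0.717313, f(m) = 0.052761 > 0 → root in [0.717313, 0.766750]

[0.71731, 0.76675]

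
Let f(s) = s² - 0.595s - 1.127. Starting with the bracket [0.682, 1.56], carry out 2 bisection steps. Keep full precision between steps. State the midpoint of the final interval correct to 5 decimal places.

1.45025

f(0.682000) = -1.067666, f(1.560000) = 0.378400 (opposite signs)
step 1: m = 1.121000, f(m) = -0.537354 < 0 → root in [1.121000, 1.560000]
step 2: m = 1.340500, f(m) = -0.127657 < 0 → root in [1.340500, 1.560000]
Midpoint of [1.340500, 1.560000] = 1.450250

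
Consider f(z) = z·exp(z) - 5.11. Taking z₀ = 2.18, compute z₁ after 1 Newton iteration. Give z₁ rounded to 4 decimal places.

1.6761

f'(z) = (z + 1)·exp(z)
z_0 = 2.180000: f = 14.174948, f' = 28.131254 → z_1 = 2.180000 - (14.174948)/(28.131254) = 1.676114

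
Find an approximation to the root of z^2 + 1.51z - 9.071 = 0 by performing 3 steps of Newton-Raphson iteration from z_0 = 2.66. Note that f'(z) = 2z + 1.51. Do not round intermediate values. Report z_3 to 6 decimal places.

2.350000

z_0 = 2.660000: f = 2.021200, f' = 6.830000 → z_1 = 2.660000 - (2.021200)/(6.830000) = 2.364070
z_1 = 2.364070: f = 0.087574, f' = 6.238141 → z_2 = 2.364070 - (0.087574)/(6.238141) = 2.350032
z_2 = 2.350032: f = 0.000197, f' = 6.210063 → z_3 = 2.350032 - (0.000197)/(6.210063) = 2.350000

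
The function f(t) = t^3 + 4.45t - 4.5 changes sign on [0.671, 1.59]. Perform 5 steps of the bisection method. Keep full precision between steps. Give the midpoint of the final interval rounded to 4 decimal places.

f(0.671000) = -1.211938, f(1.590000) = 6.595179 (opposite signs)
step 1: m = 1.130500, f(m) = 1.975538 > 0 → root in [0.671000, 1.130500]
step 2: m = 0.900750, f(m) = 0.239162 > 0 → root in [0.671000, 0.900750]
step 3: m = 0.785875, f(m) = -0.517500 < 0 → root in [0.785875, 0.900750]
step 4: m = 0.843313, f(m) = -0.147516 < 0 → root in [0.843313, 0.900750]
step 5: m = 0.872031, f(m) = 0.043665 > 0 → root in [0.843313, 0.872031]
Midpoint of [0.843313, 0.872031] = 0.857672

0.8577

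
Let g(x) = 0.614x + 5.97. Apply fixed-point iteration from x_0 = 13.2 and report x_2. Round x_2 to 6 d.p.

x_1 = g(13.200000) = 14.074800
x_2 = g(14.074800) = 14.611927

14.611927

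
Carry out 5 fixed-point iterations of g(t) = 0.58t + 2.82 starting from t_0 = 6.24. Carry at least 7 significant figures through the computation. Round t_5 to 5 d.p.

t_1 = g(6.240000) = 6.439200
t_2 = g(6.439200) = 6.554736
t_3 = g(6.554736) = 6.621747
t_4 = g(6.621747) = 6.660613
t_5 = g(6.660613) = 6.683156

6.68316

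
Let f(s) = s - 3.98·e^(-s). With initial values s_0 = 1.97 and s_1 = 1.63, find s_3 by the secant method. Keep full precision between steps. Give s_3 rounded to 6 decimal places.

1.208746

Secant update: s_(k+1) = s_k − f(s_k)·(s_k − s_(k-1))/(f(s_k) − f(s_(k-1))).
f(s_0) = 1.414962, f(s_1) = 0.850200
s_2 = 1.630000 - (0.850200)·(1.630000 - 1.970000)/(0.850200 - (1.414962)) = 1.118159; f(s_2) = -0.182828
s_3 = 1.118159 - (-0.182828)·(1.118159 - 1.630000)/(-0.182828 - (0.850200)) = 1.208746; f(s_3) = 0.020431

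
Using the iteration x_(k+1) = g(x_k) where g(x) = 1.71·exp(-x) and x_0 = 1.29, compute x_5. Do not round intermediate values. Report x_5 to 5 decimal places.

x_1 = g(1.290000) = 0.470713
x_2 = g(0.470713) = 1.067992
x_3 = g(1.067992) = 0.587723
x_4 = g(0.587723) = 0.950060
x_5 = g(0.950060) = 0.661287

0.66129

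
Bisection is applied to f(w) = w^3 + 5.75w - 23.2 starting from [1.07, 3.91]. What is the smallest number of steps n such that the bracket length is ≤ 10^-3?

Initial width b − a = 3.91 − 1.07 = 2.840000.
After n steps the width is (b−a)/2^n; need (b−a)/2^n ≤ 10^-3.
So n ≥ log₂(2.840000/10^-3) = log₂(2840.0000) ≈ 11.4717.
Hence n = 12.

12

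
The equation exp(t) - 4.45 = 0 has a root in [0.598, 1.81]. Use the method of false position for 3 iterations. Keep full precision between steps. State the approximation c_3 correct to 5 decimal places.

1.48939

False-position update: c = (a·f(b) − b·f(a))/(f(b) − f(a)); replace the endpoint whose sign matches f(c).
f(0.598000) = -2.631522, f(1.810000) = 1.660447
step 1: c = 1.341110, f(c) = -0.626716 < 0 → new bracket [1.341110, 1.810000]
step 2: c = 1.469592, f(c) = -0.102537 < 0 → new bracket [1.469592, 1.810000]
step 3: c = 1.489391, f(c) = -0.015606 < 0 → new bracket [1.489391, 1.810000]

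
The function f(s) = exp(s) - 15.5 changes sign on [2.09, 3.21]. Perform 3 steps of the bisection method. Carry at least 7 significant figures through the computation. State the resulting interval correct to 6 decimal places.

[2.650000, 2.790000]

f(2.090000) = -7.415085, f(3.210000) = 9.279086 (opposite signs)
step 1: m = 2.650000, f(m) = -1.345961 < 0 → root in [2.650000, 3.210000]
step 2: m = 2.930000, f(m) = 3.227630 > 0 → root in [2.650000, 2.930000]
step 3: m = 2.790000, f(m) = 0.781020 > 0 → root in [2.650000, 2.790000]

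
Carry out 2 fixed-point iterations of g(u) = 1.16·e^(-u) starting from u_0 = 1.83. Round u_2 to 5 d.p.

0.96304

u_1 = g(1.830000) = 0.186080
u_2 = g(0.186080) = 0.963041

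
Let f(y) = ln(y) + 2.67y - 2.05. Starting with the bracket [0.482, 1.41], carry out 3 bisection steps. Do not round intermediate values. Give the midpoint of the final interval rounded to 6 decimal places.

0.888000

f(0.482000) = -1.492871, f(1.410000) = 2.058290 (opposite signs)
step 1: m = 0.946000, f(m) = 0.420307 > 0 → root in [0.482000, 0.946000]
step 2: m = 0.714000, f(m) = -0.480492 < 0 → root in [0.714000, 0.946000]
step 3: m = 0.830000, f(m) = -0.020230 < 0 → root in [0.830000, 0.946000]
Midpoint of [0.830000, 0.946000] = 0.888000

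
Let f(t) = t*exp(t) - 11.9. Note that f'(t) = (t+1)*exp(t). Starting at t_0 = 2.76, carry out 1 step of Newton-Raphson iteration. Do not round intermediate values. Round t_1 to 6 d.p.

t_0 = 2.760000: f = 31.707567, f' = 59.407409 → t_1 = 2.760000 - (31.707567)/(59.407409) = 2.226269

2.226269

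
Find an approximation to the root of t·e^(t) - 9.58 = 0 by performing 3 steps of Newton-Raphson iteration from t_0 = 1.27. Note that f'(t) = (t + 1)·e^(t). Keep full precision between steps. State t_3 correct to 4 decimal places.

1.7186

t_0 = 1.270000: f = -5.057717, f' = 8.083135 → t_1 = 1.270000 - (-5.057717)/(8.083135) = 1.895712
t_1 = 1.895712: f = 3.040304, f' = 19.277593 → t_2 = 1.895712 - (3.040304)/(19.277593) = 1.738000
t_2 = 1.738000: f = 0.302206, f' = 15.568169 → t_3 = 1.738000 - (0.302206)/(15.568169) = 1.718589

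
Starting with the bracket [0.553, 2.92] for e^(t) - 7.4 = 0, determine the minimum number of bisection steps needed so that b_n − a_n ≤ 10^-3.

12

Initial width b − a = 2.92 − 0.553 = 2.367000.
After n steps the width is (b−a)/2^n; need (b−a)/2^n ≤ 10^-3.
So n ≥ log₂(2.367000/10^-3) = log₂(2367.0000) ≈ 11.2088.
Hence n = 12.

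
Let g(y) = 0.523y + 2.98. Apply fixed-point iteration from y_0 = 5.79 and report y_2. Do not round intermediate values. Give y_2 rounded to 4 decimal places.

6.1223

y_1 = g(5.790000) = 6.008170
y_2 = g(6.008170) = 6.122273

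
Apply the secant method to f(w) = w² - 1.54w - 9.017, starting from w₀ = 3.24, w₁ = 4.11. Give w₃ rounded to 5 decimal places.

Secant update: w_(k+1) = w_k − f(w_k)·(w_k − w_(k-1))/(f(w_k) − f(w_(k-1))).
f(w_0) = -3.509000, f(w_1) = 1.545700
w_2 = 4.110000 - (1.545700)·(4.110000 - 3.240000)/(1.545700 - (-3.509000)) = 3.843959; f(w_2) = -0.160678
w_3 = 3.843959 - (-0.160678)·(3.843959 - 4.110000)/(-0.160678 - (1.545700)) = 3.869010; f(w_3) = -0.006037

3.86901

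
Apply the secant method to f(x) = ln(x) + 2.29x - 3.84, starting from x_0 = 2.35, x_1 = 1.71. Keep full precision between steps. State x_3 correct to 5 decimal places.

f(x_0) = 2.395915, f(x_1) = 0.612393
x_2 = 1.710000 - (0.612393)·(1.710000 - 2.350000)/(0.612393 - (2.395915)) = 1.490248; f(x_2) = -0.028388
x_3 = 1.490248 - (-0.028388)·(1.490248 - 1.710000)/(-0.028388 - (0.612393)) = 1.499984; f(x_3) = 0.000418

1.49998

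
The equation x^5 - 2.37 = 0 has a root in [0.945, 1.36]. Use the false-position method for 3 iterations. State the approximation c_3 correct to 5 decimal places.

f(0.945000) = -1.616369, f(1.360000) = 2.282587
step 1: c = 1.117044, f(c) = -0.630791 < 0 → new bracket [1.117044, 1.360000]
step 2: c = 1.169648, f(c) = -0.180849 < 0 → new bracket [1.169648, 1.360000]
step 3: c = 1.183622, f(c) = -0.046912 < 0 → new bracket [1.183622, 1.360000]

1.18362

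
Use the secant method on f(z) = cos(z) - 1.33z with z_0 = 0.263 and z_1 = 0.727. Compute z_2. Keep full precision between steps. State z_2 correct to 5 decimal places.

Secant update: z_(k+1) = z_k − f(z_k)·(z_k − z_(k-1))/(f(z_k) − f(z_(k-1))).
f(z_0) = 0.615824, f(z_1) = -0.219738
z_2 = 0.727000 - (-0.219738)·(0.727000 - 0.263000)/(-0.219738 - (0.615824)) = 0.604976; f(z_2) = 0.017897

0.60498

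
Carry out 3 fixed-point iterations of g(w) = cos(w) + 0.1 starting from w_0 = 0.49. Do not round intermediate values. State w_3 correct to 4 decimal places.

w_1 = g(0.490000) = 0.982333
w_2 = g(0.982333) = 0.655084
w_3 = g(0.655084) = 0.892997

0.8930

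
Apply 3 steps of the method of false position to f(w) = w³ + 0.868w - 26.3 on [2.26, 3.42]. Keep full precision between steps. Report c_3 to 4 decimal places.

False-position update: c = (a·f(b) − b·f(a))/(f(b) − f(a)); replace the endpoint whose sign matches f(c).
f(2.260000) = -12.795144, f(3.420000) = 16.670248
step 1: c = 2.763722, f(c) = -2.791340 < 0 → new bracket [2.763722, 3.420000]
step 2: c = 2.857851, f(c) = -0.478429 < 0 → new bracket [2.857851, 3.420000]
step 3: c = 2.873534, f(c) = -0.078431 < 0 → new bracket [2.873534, 3.420000]

2.8735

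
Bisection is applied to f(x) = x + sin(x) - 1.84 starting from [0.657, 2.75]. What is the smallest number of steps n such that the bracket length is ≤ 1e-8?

Initial width b − a = 2.75 − 0.657 = 2.093000.
After n steps the width is (b−a)/2^n; need (b−a)/2^n ≤ 1e-8.
So n ≥ log₂(2.093000/1e-8) = log₂(209300000.0000) ≈ 27.6410.
Hence n = 28.

28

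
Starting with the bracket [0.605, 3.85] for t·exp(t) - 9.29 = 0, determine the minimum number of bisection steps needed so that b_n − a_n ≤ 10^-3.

12

Initial width b − a = 3.85 − 0.605 = 3.245000.
After n steps the width is (b−a)/2^n; need (b−a)/2^n ≤ 10^-3.
So n ≥ log₂(3.245000/10^-3) = log₂(3245.0000) ≈ 11.6640.
Hence n = 12.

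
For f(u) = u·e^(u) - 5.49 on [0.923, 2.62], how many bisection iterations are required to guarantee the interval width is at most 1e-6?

21

Initial width b − a = 2.62 − 0.923 = 1.697000.
After n steps the width is (b−a)/2^n; need (b−a)/2^n ≤ 1e-6.
So n ≥ log₂(1.697000/1e-6) = log₂(1697000.0000) ≈ 20.6946.
Hence n = 21.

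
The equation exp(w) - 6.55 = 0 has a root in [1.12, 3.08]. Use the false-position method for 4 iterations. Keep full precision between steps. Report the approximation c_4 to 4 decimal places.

1.8319

f(1.120000) = -3.485146, f(3.080000) = 15.208402
step 1: c = 1.485414, f(c) = -2.133206 < 0 → new bracket [1.485414, 3.080000]
step 2: c = 1.681565, f(c) = -1.176038 < 0 → new bracket [1.681565, 3.080000]
step 3: c = 1.781942, f(c) = -0.608617 < 0 → new bracket [1.781942, 3.080000]
step 4: c = 1.831889, f(c) = -0.304324 < 0 → new bracket [1.831889, 3.080000]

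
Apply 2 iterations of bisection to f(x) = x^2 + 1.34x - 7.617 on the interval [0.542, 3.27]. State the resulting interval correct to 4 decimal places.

f(0.542000) = -6.596956, f(3.270000) = 7.457700 (opposite signs)
step 1: m = 1.906000, f(m) = -1.430124 < 0 → root in [1.906000, 3.270000]
step 2: m = 2.588000, f(m) = 2.548664 > 0 → root in [1.906000, 2.588000]

[1.9060, 2.5880]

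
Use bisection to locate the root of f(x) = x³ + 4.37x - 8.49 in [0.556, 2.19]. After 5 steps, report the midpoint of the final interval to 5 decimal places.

1.34747

f(0.556000) = -5.888400, f(2.190000) = 11.583759 (opposite signs)
step 1: m = 1.373000, f(m) = 0.098292 > 0 → root in [0.556000, 1.373000]
step 2: m = 0.964500, f(m) = -3.377899 < 0 → root in [0.964500, 1.373000]
step 3: m = 1.168750, f(m) = -1.786077 < 0 → root in [1.168750, 1.373000]
step 4: m = 1.270875, f(m) = -0.883656 < 0 → root in [1.270875, 1.373000]
step 5: m = 1.321937, f(m) = -0.403023 < 0 → root in [1.321937, 1.373000]
Midpoint of [1.321937, 1.373000] = 1.347469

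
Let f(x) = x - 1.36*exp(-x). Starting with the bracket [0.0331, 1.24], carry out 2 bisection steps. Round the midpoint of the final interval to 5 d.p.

0.78741

f(0.033100) = -1.282621, f(1.240000) = 0.846437 (opposite signs)
step 1: m = 0.636550, f(m) = -0.083046 < 0 → root in [0.636550, 1.240000]
step 2: m = 0.938275, f(m) = 0.406104 > 0 → root in [0.636550, 0.938275]
Midpoint of [0.636550, 0.938275] = 0.787412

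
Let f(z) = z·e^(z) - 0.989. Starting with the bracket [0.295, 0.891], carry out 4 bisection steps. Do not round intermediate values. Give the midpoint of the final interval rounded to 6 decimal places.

0.574375

f(0.295000) = -0.592778, f(0.891000) = 1.182871 (opposite signs)
step 1: m = 0.593000, f(m) = 0.083979 > 0 → root in [0.295000, 0.593000]
step 2: m = 0.444000, f(m) = -0.296835 < 0 → root in [0.444000, 0.593000]
step 3: m = 0.518500, f(m) = -0.118176 < 0 → root in [0.518500, 0.593000]
step 4: m = 0.555750, f(m) = -0.020190 < 0 → root in [0.555750, 0.593000]
Midpoint of [0.555750, 0.593000] = 0.574375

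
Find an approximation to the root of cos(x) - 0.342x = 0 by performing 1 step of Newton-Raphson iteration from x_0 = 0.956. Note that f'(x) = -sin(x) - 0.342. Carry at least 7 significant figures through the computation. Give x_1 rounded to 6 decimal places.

1.171586

Newton update: x ← x − f(x)/f'(x).
x_0 = 0.956000: f = 0.249840, f' = -1.158891 → x_1 = 0.956000 - (0.249840)/(-1.158891) = 1.171586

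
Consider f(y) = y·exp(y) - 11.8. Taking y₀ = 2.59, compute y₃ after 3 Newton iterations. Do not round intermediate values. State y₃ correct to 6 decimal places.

1.853012

Newton update: y ← y − f(y)/f'(y).
f'(y) = (y + 1)·exp(y)
y_0 = 2.590000: f = 22.724108, f' = 47.853880 → y_1 = 2.590000 - (22.724108)/(47.853880) = 2.115136
y_1 = 2.115136: f = 5.735973, f' = 25.826682 → y_2 = 2.115136 - (5.735973)/(25.826682) = 1.893041
y_2 = 1.893041: f = 0.768894, f' = 19.208420 → y_3 = 1.893041 - (0.768894)/(19.208420) = 1.853012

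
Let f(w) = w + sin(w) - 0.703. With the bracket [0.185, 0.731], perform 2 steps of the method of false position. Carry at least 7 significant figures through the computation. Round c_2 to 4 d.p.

f(0.185000) = -0.334053, f(0.731000) = 0.695614
step 1: c = 0.362138, f(c) = 0.013412 > 0 → new bracket [0.185000, 0.362138]
step 2: c = 0.355300, f(c) = 0.000172 > 0 → new bracket [0.185000, 0.355300]

0.3553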